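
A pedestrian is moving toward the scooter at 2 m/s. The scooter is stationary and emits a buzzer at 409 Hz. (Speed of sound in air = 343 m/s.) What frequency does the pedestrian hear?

411 Hz

Moving observer, stationary source: f' = f · (v + v_o)/v.
f' = 409 × (343 + 2)/343 = 409 × 345/343 ≈ 411 Hz.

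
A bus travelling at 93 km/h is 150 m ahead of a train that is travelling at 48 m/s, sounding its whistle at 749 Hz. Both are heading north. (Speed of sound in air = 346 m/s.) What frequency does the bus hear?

93 km/h = 25.83 m/s.
The bus is ahead, so the train is moving toward it while the bus is moving away from the train.
General Doppler shift: f' = f · (v − v_o)/(v − v_s).
f' = 749 × (346 − 25.83)/(346 − 48) = 749 × 320.17/298 ≈ 805 Hz.

805 Hz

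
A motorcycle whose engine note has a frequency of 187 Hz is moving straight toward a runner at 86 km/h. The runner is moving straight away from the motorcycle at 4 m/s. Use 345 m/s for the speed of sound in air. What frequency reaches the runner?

199 Hz

86 km/h = 23.89 m/s.
General Doppler shift: f' = f · (v − v_o)/(v − v_s).
f' = 187 × (345 − 4)/(345 − 23.89) = 187 × 341/321.11 ≈ 199 Hz.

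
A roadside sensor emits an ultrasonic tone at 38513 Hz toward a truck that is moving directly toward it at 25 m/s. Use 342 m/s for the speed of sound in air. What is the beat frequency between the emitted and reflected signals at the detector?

At the truck (a moving observer), f₁ = f₀ · (v + u)/v = 38513 × 367/342 ≈ 41328 Hz.
On reflection it acts as a source moving toward the stationary detector: f₂ = f₁ · v/(v − u) = 41328 × 342/317 ≈ 44588 Hz.
Beat frequency: |f₂ − f₀| = 2u·f₀/(v − u) = 2 × 25 × 38513/317 ≈ 6075 Hz.

6075 Hz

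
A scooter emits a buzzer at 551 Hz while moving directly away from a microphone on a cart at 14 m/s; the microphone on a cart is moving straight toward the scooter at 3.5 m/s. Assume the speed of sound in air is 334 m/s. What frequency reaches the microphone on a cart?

534 Hz

With source receding and observer approaching, f' = f · (v + v_o)/(v + v_s).
f' = 551 × (334 + 3.5)/(334 + 14) = 551 × 337.5/348 ≈ 534 Hz.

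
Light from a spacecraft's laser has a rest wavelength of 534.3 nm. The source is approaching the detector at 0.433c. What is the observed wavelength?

Relativistic Doppler for wavelength: λ' = λ₀ · √((1 − β)/(1 + β)).
λ' = 534.3 × √(0.5670/1.4330) = 534.3 × 0.62903 ≈ 336.1 nm.

336.1 nm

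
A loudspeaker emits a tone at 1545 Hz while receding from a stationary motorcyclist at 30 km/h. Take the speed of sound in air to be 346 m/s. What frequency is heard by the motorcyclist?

30 km/h = 8.333 m/s.
Only the source moves, away from the listener, so f' = f · v/(v + v_s).
f' = 1545 × 346/(346 + 8.333) = 1545 × 346/354.3 ≈ 1509 Hz.

1509 Hz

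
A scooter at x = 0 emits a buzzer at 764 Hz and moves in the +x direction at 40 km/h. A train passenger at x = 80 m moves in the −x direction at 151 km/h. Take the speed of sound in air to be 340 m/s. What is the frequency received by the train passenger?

887 Hz

40 km/h = 11.11 m/s; 151 km/h = 41.94 m/s.
The observer lies on the +x side, so the source is heading toward the observer and the observer is heading toward the source.
With source approaching and observer approaching, f' = f · (v + v_o)/(v − v_s).
f' = 764 × (340 + 41.94)/(340 − 11.11) = 764 × 381.94/328.89 ≈ 887 Hz.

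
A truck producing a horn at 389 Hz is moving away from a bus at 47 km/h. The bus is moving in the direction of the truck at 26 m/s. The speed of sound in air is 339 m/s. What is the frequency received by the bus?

47 km/h = 13.06 m/s.
Both move, so f' = f · (v + v_o)/(v + v_s).
f' = 389 × (339 + 26)/(339 + 13.06) = 389 × 365/352.06 ≈ 403 Hz.

403 Hz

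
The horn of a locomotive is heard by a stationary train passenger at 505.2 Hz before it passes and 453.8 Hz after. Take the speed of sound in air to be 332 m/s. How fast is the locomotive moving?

f₁/f₂ = (v + v_s)/(v − v_s), so v_s = v · (f₁ − f₂)/(f₁ + f₂).
v_s = 332 × (505.2 − 453.8)/(505.2 + 453.8) = 332 × 51.4/959.0 ≈ 17.8 m/s.

17.8 m/s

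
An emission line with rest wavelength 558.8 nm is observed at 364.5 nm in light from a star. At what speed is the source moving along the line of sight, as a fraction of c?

0.403c

λ'/λ₀ = 0.6523 < 1 (blueshift), so the source is approaching.
λ'/λ₀ = √((1 − β)/(1 + β)) for an approaching source ⇒ β = (1 − r²)/(1 + r²) with r = λ'/λ₀.
β = (1 − 0.4255)/(1 + 0.4255) ≈ 0.403.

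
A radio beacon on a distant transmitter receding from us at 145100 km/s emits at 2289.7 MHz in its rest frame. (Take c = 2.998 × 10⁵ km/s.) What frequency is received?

β = v/c = 145100/299800 = 0.4840.
Relativistic Doppler for frequency: f' = f₀ · √((1 − β)/(1 + β)).
f' = 2289.7 × √(0.5160/1.4840) = 2289.7 × 0.58968 ≈ 1350.2 MHz.

1350.2 MHz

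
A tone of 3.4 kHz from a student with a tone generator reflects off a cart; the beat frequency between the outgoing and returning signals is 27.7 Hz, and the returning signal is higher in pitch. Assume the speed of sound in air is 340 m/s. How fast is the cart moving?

1.38 m/s

Double Doppler shift off a moving reflector: f₂ = f₀ · (v + u)/(v − u) (u > 0 toward emitter).
Returning signal is higher, so f₂ = f₀ + Δf = 3400 + 27.7 = 3427.7 Hz.
Rearranging, u = v · (f₂ − f₀)/(f₂ + f₀) = 340 × 27.7/6827.7 ≈ 1.38 m/s.
So the cart is moving at 1.38 m/s toward the emitter.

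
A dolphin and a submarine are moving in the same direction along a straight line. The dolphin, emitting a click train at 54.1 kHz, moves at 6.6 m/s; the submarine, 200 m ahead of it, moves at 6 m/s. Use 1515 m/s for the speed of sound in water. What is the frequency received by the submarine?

54.1 kHz

The submarine is ahead, so the dolphin is moving toward it while the submarine is moving away from the dolphin.
With source approaching and observer receding, f' = f · (v − v_o)/(v − v_s).
f' = 54.1 × (1515 − 6)/(1515 − 6.6) = 54.1 × 1509/1508.4 ≈ 54.1 kHz.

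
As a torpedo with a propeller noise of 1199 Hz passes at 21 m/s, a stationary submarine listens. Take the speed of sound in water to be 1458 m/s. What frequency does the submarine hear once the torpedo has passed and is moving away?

1182 Hz

Receding: f₂ = f · v/(v + v_s) = 1199 × 1458/1479 ≈ 1182 Hz.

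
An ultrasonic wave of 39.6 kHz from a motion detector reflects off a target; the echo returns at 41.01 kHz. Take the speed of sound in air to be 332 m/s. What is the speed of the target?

5.8 m/s

Double Doppler shift off a moving reflector: f₂ = f₀ · (v + u)/(v − u) (u > 0 toward emitter).
Rearranging, u = v · (f₂ − f₀)/(f₂ + f₀) = 332 × 1.41/80.61 ≈ 5.8 m/s.
So the target is moving at 5.8 m/s toward the emitter.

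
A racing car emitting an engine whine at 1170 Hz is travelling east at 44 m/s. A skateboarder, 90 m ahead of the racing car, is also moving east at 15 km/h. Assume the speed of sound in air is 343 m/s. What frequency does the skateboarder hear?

15 km/h = 4.167 m/s.
The skateboarder is ahead, so the racing car is moving toward it while the skateboarder is moving away from the racing car.
Both move, so f' = f · (v − v_o)/(v − v_s).
f' = 1170 × (343 − 4.167)/(343 − 44) = 1170 × 338.83/299 ≈ 1326 Hz.

1326 Hz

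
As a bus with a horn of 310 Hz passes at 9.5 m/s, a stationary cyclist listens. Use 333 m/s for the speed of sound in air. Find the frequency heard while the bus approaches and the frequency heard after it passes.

319 Hz approaching; 301 Hz receding

Approaching: f₁ = f · v/(v − v_s) = 310 × 333/323.5 ≈ 319 Hz.
Receding: f₂ = f · v/(v + v_s) = 310 × 333/342.5 ≈ 301 Hz.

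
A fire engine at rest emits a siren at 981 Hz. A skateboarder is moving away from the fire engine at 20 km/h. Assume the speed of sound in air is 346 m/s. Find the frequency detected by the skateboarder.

20 km/h = 5.556 m/s.
Moving observer, stationary source: f' = f · (v − v_o)/v.
f' = 981 × (346 − 5.556)/346 = 981 × 340.44/346 ≈ 965 Hz.

965 Hz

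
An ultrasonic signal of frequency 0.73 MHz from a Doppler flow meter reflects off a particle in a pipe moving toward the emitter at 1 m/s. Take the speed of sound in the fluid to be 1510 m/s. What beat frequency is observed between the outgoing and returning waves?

At the particle in a pipe (a moving observer), f₁ = f₀ · (v + u)/v = 0.73 × 1511/1510 ≈ 0.730483 MHz.
The reflection then acts as a moving source: f₂ = f₁ · v/(v − u) ≈ 0.730968 MHz.
Beat frequency (with f₀ = 730000 Hz): |f₂ − f₀| = 2u·f₀/(v − u) = 2 × 1 × 730000/1509 ≈ 968 Hz.

968 Hz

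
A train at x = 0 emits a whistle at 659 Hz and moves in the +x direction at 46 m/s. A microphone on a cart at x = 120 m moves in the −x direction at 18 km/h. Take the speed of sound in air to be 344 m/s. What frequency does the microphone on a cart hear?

772 Hz

18 km/h = 5 m/s.
The observer lies on the +x side, so the source is heading toward the observer and the observer is heading toward the source.
With source approaching and observer approaching, f' = f · (v + v_o)/(v − v_s).
f' = 659 × (344 + 5)/(344 − 46) = 659 × 349/298 ≈ 772 Hz.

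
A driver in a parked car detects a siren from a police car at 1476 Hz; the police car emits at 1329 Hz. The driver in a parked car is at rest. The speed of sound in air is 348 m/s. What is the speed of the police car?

35 m/s

f' > f, so the police car is approaching.
f' = f · v/(v − v_s) ⇒ v_s = v · |1 − f/f'|.
v_s = 348 × |1 − 1329/1476| = 348 × 0.09959 ≈ 35 m/s.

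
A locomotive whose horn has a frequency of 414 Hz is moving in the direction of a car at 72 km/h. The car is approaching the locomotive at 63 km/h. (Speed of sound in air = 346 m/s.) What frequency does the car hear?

462 Hz

72 km/h = 20 m/s; 63 km/h = 17.5 m/s.
Both move, so f' = f · (v + v_o)/(v − v_s).
f' = 414 × (346 + 17.5)/(346 − 20) = 414 × 363.5/326 ≈ 462 Hz.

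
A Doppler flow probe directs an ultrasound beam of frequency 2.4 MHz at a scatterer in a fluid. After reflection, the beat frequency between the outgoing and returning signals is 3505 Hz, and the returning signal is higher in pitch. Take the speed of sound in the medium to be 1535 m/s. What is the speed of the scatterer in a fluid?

Double Doppler shift off a moving reflector: f₂ = f₀ · (v + u)/(v − u) (u > 0 toward emitter).
Returning signal is higher, so f₂ = f₀ + Δf = 2400000 + 3505 = 2403505 Hz.
Rearranging, u = v · (f₂ − f₀)/(f₂ + f₀) = 1535 × 3505/4803505 ≈ 1.12 m/s.
So the scatterer in a fluid is moving at 1.12 m/s toward the emitter.

1.12 m/s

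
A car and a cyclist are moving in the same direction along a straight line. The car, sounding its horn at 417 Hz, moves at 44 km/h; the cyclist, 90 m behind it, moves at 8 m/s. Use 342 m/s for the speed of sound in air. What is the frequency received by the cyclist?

44 km/h = 12.22 m/s.
The cyclist is behind, so the car is moving away from it while the cyclist is moving toward the car.
With source receding and observer approaching, f' = f · (v + v_o)/(v + v_s).
f' = 417 × (342 + 8)/(342 + 12.22) = 417 × 350/354.22 ≈ 412 Hz.

412 Hz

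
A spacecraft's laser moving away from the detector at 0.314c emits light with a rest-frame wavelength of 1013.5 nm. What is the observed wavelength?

Relativistic Doppler for wavelength: λ' = λ₀ · √((1 + β)/(1 − β)).
λ' = 1013.5 × √(1.3140/0.6860) = 1013.5 × 1.38400 ≈ 1402.7 nm.

1402.7 nm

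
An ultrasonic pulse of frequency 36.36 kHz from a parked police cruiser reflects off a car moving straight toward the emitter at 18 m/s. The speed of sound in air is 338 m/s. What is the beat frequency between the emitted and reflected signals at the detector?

The car first receives the wave as a moving observer: f₁ = f₀ · (v + u)/v = 36.36 × (338 + 18)/338 ≈ 38.30 kHz.
On reflection it acts as a source moving toward the stationary detector: f₂ = f₁ · v/(v − u) = 38.30 × 338/320 ≈ 40.45 kHz.
Beat frequency (with f₀ = 36360 Hz): |f₂ − f₀| = 2u·f₀/(v − u) = 2 × 18 × 36360/320 ≈ 4090 Hz.

4090 Hz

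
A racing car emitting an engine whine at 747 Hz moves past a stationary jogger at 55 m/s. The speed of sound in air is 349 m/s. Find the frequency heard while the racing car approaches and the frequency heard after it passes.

Approaching: f₁ = f · v/(v − v_s) = 747 × 349/294 ≈ 887 Hz.
Receding: f₂ = f · v/(v + v_s) = 747 × 349/404 ≈ 645 Hz.

887 Hz approaching; 645 Hz receding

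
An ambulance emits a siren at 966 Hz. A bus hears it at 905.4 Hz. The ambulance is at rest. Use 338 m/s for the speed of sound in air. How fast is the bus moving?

21.2 m/s

f' < f, so the bus is receding.
f' = f · (v − v_o)/v ⇒ v_o = v · |f'/f − 1|.
v_o = 338 × |905.4/966 − 1| = 338 × 0.06273 ≈ 21.2 m/s.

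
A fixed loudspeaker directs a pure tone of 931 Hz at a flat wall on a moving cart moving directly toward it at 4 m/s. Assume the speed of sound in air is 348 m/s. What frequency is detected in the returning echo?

953 Hz

At the flat wall on a moving cart (a moving observer), f₁ = f₀ · (v + u)/v = 931 × 352/348 ≈ 942 Hz.
On reflection it acts as a source moving toward the stationary detector: f₂ = f₁ · v/(v − u) = 942 × 348/344 ≈ 953 Hz.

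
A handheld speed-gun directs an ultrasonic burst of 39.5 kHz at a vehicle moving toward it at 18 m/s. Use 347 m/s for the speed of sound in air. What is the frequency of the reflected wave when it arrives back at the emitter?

At the vehicle (a moving observer), f₁ = f₀ · (v + u)/v = 39.5 × 365/347 ≈ 41.5 kHz.
On reflection it acts as a source moving toward the stationary detector: f₂ = f₁ · v/(v − u) = 41.5 × 347/329 ≈ 43.8 kHz.
Equivalently f₂ = f₀ · (v + u)/(v − u).

43.8 kHz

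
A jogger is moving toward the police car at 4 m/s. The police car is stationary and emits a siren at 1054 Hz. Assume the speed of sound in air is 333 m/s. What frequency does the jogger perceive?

Moving observer, stationary source: f' = f · (v + v_o)/v.
f' = 1054 × (333 + 4)/333 = 1054 × 337/333 ≈ 1067 Hz.

1067 Hz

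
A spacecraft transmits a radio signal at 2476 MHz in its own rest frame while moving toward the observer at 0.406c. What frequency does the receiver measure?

Relativistic Doppler for frequency: f' = f₀ · √((1 + β)/(1 − β)).
f' = 2476 × √(1.4060/0.5940) = 2476 × 1.53851 ≈ 3809.3 MHz.

3809.3 MHz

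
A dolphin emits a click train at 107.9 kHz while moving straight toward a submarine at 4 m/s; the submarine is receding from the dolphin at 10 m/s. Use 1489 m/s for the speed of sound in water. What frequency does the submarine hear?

Both move, so f' = f · (v − v_o)/(v − v_s).
f' = 107.9 × (1489 − 10)/(1489 − 4) = 107.9 × 1479/1485 ≈ 107.5 kHz.

107.5 kHz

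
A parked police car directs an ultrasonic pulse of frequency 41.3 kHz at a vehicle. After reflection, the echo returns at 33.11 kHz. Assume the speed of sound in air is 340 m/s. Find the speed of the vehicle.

37 m/s

Double Doppler shift off a moving reflector: f₂ = f₀ · (v + u)/(v − u) (u > 0 toward emitter).
Rearranging, u = v · (f₂ − f₀)/(f₂ + f₀) = 340 × -8.19/74.41 ≈ -37 m/s.
So the vehicle is moving at 37 m/s away from the emitter.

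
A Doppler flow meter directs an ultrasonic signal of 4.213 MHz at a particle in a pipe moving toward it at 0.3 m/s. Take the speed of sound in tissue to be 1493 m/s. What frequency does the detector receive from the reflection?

4.215 MHz

At the particle in a pipe (a moving observer), f₁ = f₀ · (v + u)/v = 4.213 × 1493.3/1493 ≈ 4.214 MHz.
The reflection then acts as a moving source: f₂ = f₁ · v/(v − u) ≈ 4.215 MHz.
Equivalently f₂ = f₀ · (v + u)/(v − u).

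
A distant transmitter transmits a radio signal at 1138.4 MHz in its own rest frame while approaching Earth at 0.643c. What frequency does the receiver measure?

2442.2 MHz

Relativistic Doppler for frequency: f' = f₀ · √((1 + β)/(1 − β)).
f' = 1138.4 × √(1.6430/0.3570) = 1138.4 × 2.14528 ≈ 2442.2 MHz.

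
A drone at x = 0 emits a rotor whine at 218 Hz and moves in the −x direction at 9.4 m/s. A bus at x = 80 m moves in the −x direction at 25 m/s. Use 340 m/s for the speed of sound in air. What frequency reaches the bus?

The observer lies on the +x side, so the source is heading away from the observer and the observer is heading toward the source.
General Doppler shift: f' = f · (v + v_o)/(v + v_s).
f' = 218 × (340 + 25)/(340 + 9.4) = 218 × 365/349.4 ≈ 228 Hz.

228 Hz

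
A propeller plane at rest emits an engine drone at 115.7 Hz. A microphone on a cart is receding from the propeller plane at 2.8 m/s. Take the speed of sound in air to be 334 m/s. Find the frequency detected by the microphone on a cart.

Only the observer moves, away from the source, so f' = f · (v − v_o)/v.
f' = 115.7 × (334 − 2.8)/334 = 115.7 × 331.2/334 ≈ 115 Hz.

115 Hz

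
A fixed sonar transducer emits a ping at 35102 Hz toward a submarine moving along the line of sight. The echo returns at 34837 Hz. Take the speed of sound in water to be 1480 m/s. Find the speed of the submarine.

5.6 m/s

Double Doppler shift off a moving reflector: f₂ = f₀ · (v + u)/(v − u) (u > 0 toward emitter).
Rearranging, u = v · (f₂ − f₀)/(f₂ + f₀) = 1480 × -265/69939 ≈ -5.6 m/s.
So the submarine is moving at 5.6 m/s away from the emitter.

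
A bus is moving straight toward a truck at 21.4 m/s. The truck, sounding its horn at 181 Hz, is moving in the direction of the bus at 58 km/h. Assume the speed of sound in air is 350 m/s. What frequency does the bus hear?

201 Hz

58 km/h = 16.11 m/s.
General Doppler shift: f' = f · (v + v_o)/(v − v_s).
f' = 181 × (350 + 21.4)/(350 − 16.11) = 181 × 371.4/333.89 ≈ 201 Hz.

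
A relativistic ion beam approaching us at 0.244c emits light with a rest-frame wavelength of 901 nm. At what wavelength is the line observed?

Relativistic Doppler for wavelength: λ' = λ₀ · √((1 − β)/(1 + β)).
λ' = 901 × √(0.7560/1.2440) = 901 × 0.77956 ≈ 702.4 nm.

702.4 nm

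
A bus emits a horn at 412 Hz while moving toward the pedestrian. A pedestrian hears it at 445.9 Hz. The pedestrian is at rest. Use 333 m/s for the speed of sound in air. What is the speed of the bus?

25 m/s

f' = f · v/(v − v_s) ⇒ v_s = v · |1 − f/f'|.
v_s = 333 × |1 − 412/445.9| = 333 × 0.07603 ≈ 25 m/s.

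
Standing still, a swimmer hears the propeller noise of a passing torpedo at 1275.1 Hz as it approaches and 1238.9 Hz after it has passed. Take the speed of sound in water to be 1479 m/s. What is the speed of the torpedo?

21.3 m/s

f₁/f₂ = (v + v_s)/(v − v_s), so v_s = v · (f₁ − f₂)/(f₁ + f₂).
v_s = 1479 × (1275.1 − 1238.9)/(1275.1 + 1238.9) = 1479 × 36.2/2514.0 ≈ 21.3 m/s.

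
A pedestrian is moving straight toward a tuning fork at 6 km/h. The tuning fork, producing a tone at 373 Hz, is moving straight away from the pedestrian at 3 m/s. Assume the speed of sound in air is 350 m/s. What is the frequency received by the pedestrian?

6 km/h = 1.667 m/s.
General Doppler shift: f' = f · (v + v_o)/(v + v_s).
f' = 373 × (350 + 1.667)/(350 + 3) = 373 × 351.67/353 ≈ 372 Hz.

372 Hz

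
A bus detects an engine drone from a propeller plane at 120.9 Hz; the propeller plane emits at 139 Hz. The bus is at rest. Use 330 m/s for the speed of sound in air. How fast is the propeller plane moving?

f' < f, so the propeller plane is receding.
f' = f · v/(v + v_s) ⇒ v_s = v · |1 − f/f'|.
v_s = 330 × |1 − 139/120.9| = 330 × 0.1497 ≈ 49 m/s.

49 m/s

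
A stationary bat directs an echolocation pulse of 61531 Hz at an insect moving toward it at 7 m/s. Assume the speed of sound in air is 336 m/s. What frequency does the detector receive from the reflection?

64149 Hz

At the insect (a moving observer), f₁ = f₀ · (v + u)/v = 61531 × 343/336 ≈ 62813 Hz.
On reflection it acts as a source moving toward the stationary detector: f₂ = f₁ · v/(v − u) = 62813 × 336/329 ≈ 64149 Hz.
Equivalently f₂ = f₀ · (v + u)/(v − u).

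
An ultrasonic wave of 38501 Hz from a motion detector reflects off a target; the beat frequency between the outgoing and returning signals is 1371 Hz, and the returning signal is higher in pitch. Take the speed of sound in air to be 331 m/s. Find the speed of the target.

5.8 m/s

Double Doppler shift off a moving reflector: f₂ = f₀ · (v + u)/(v − u) (u > 0 toward emitter).
Returning signal is higher, so f₂ = f₀ + Δf = 38501 + 1371 = 39872 Hz.
Rearranging, u = v · (f₂ − f₀)/(f₂ + f₀) = 331 × 1371/78373 ≈ 5.8 m/s.
So the target is moving at 5.8 m/s toward the emitter.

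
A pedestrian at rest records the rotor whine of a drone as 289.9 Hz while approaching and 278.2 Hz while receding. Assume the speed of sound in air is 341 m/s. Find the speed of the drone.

f₁/f₂ = (v + v_s)/(v − v_s), so v_s = v · (f₁ − f₂)/(f₁ + f₂).
v_s = 341 × (289.9 − 278.2)/(289.9 + 278.2) = 341 × 11.7/568.1 ≈ 7.0 m/s.

7.0 m/s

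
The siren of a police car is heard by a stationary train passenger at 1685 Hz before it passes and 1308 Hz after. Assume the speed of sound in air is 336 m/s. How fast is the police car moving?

f₁/f₂ = (v + v_s)/(v − v_s), so v_s = v · (f₁ − f₂)/(f₁ + f₂).
v_s = 336 × (1685 − 1308)/(1685 + 1308) = 336 × 377/2993 ≈ 42 m/s.

42 m/s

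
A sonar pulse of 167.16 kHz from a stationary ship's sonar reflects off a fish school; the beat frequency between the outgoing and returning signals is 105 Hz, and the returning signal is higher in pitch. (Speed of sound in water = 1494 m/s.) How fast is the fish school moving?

Double Doppler shift off a moving reflector: f₂ = f₀ · (v + u)/(v − u) (u > 0 toward emitter).
Returning signal is higher, so f₂ = f₀ + Δf = 167160 + 105 = 167265 Hz.
Rearranging, u = v · (f₂ − f₀)/(f₂ + f₀) = 1494 × 105/334425 ≈ 0.47 m/s.
So the fish school is moving at 0.47 m/s toward the emitter.

0.47 m/s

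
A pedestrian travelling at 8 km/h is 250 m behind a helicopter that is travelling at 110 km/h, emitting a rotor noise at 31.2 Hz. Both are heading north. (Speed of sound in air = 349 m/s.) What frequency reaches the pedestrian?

28.9 Hz

110 km/h = 30.56 m/s; 8 km/h = 2.222 m/s.
The pedestrian is behind, so the helicopter is moving away from it while the pedestrian is moving toward the helicopter.
General Doppler shift: f' = f · (v + v_o)/(v + v_s).
f' = 31.2 × (349 + 2.222)/(349 + 30.56) = 31.2 × 351.22/379.56 ≈ 28.9 Hz.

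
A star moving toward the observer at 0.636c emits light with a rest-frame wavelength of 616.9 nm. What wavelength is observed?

291.0 nm

Relativistic Doppler for wavelength: λ' = λ₀ · √((1 − β)/(1 + β)).
λ' = 616.9 × √(0.3640/1.6360) = 616.9 × 0.47169 ≈ 291.0 nm.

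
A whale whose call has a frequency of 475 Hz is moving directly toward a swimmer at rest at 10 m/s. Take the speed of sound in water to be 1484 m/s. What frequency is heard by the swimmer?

Only the source moves, toward the listener, so f' = f · v/(v − v_s).
f' = 475 × 1484/(1484 − 10) = 475 × 1484/1474 ≈ 478 Hz.

478 Hz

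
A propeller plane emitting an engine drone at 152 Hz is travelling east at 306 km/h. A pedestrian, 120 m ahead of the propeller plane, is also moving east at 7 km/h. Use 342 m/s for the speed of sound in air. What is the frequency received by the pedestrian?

306 km/h = 85 m/s; 7 km/h = 1.944 m/s.
The pedestrian is ahead, so the propeller plane is moving toward it while the pedestrian is moving away from the propeller plane.
With source approaching and observer receding, f' = f · (v − v_o)/(v − v_s).
f' = 152 × (342 − 1.944)/(342 − 85) = 152 × 340.06/257 ≈ 201 Hz.

201 Hz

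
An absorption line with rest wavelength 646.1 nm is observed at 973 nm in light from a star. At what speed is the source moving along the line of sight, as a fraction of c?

0.388

λ'/λ₀ = 1.5060 > 1 (redshift), so the source is receding.
λ'/λ₀ = √((1 + β)/(1 − β)) for a receding source ⇒ β = (r² − 1)/(r² + 1) with r = λ'/λ₀.
β = (2.2679 − 1)/(2.2679 + 1) ≈ 0.388.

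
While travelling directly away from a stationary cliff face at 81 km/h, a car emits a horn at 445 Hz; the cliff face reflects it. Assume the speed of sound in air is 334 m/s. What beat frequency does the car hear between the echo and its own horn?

56.2 Hz

81 km/h = 22.5 m/s.
The cliff face receives the sound from a moving source: f₁ = f₀ · v/(v + v_e) = 445 × 334/356.5 ≈ 416.9 Hz.
On the return leg the car is a moving observer: f₂ = f₁ · (v − v_e)/v = 416.9 × 311.5/334 ≈ 388.8 Hz.
Equivalently f₂ = f₀ · (v − v_e)/(v + v_e).
Beat against the emitted tone: |f₂ − f₀| = 2v_e·f₀/(v + v_e) = 2 × 22.5 × 445/356.5 ≈ 56.2 Hz.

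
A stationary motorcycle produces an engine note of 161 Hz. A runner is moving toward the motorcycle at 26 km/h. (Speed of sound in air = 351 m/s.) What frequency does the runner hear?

26 km/h = 7.222 m/s.
Only the observer moves, toward the source, so f' = f · (v + v_o)/v.
f' = 161 × (351 + 7.222)/351 = 161 × 358.22/351 ≈ 164 Hz.

164 Hz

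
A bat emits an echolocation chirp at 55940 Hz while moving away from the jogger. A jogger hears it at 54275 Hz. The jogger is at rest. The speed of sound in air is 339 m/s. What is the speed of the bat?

f' = f · v/(v + v_s) ⇒ v_s = v · |1 − f/f'|.
v_s = 339 × |1 − 55940/54275| = 339 × 0.03068 ≈ 10.4 m/s.

10.4 m/s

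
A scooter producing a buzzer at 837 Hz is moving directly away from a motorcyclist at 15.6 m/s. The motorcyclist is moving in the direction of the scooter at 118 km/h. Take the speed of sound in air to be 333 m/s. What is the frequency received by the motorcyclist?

118 km/h = 32.78 m/s.
Both move, so f' = f · (v + v_o)/(v + v_s).
f' = 837 × (333 + 32.78)/(333 + 15.6) = 837 × 365.78/348.6 ≈ 878 Hz.

878 Hz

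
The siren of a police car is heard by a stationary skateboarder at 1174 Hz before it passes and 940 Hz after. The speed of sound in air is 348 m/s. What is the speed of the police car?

39 m/s

f₁/f₂ = (v + v_s)/(v − v_s), so v_s = v · (f₁ − f₂)/(f₁ + f₂).
v_s = 348 × (1174 − 940)/(1174 + 940) = 348 × 234/2114 ≈ 39 m/s.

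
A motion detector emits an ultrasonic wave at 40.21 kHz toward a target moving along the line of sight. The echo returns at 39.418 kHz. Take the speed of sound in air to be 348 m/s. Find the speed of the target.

3.5 m/s

Double Doppler shift off a moving reflector: f₂ = f₀ · (v + u)/(v − u) (u > 0 toward emitter).
Rearranging, u = v · (f₂ − f₀)/(f₂ + f₀) = 348 × -0.792/79.628 ≈ -3.5 m/s.
So the target is moving at 3.5 m/s away from the emitter.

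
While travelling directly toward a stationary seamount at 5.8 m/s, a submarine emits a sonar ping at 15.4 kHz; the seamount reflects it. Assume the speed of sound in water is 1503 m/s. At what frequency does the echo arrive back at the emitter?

The seamount receives the sound from a moving source: f₁ = f₀ · v/(v − v_e) = 15.4 × 1503/1497.2 ≈ 15.46 kHz.
On the return leg the submarine is a moving observer: f₂ = f₁ · (v + v_e)/v = 15.46 × 1508.8/1503 ≈ 15.52 kHz.

15.52 kHz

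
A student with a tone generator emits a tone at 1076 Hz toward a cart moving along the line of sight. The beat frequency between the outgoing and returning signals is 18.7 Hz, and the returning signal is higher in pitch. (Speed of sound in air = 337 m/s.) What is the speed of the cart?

Double Doppler shift off a moving reflector: f₂ = f₀ · (v + u)/(v − u) (u > 0 toward emitter).
Returning signal is higher, so f₂ = f₀ + Δf = 1076 + 18.7 = 1094.7 Hz.
Rearranging, u = v · (f₂ − f₀)/(f₂ + f₀) = 337 × 18.7/2170.7 ≈ 2.90 m/s.
So the cart is moving at 2.90 m/s toward the emitter.

2.90 m/s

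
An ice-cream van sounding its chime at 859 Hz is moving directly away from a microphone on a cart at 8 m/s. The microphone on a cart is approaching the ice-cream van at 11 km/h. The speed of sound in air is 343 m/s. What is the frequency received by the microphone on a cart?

11 km/h = 3.056 m/s.
General Doppler shift: f' = f · (v + v_o)/(v + v_s).
f' = 859 × (343 + 3.056)/(343 + 8) = 859 × 346.06/351 ≈ 847 Hz.

847 Hz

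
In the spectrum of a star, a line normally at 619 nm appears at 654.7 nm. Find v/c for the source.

0.056

λ'/λ₀ = 1.0577 > 1 (redshift), so the source is receding.
λ'/λ₀ = √((1 + β)/(1 − β)) for a receding source ⇒ β = (r² − 1)/(r² + 1) with r = λ'/λ₀.
β = (1.1187 − 1)/(1.1187 + 1) ≈ 0.056.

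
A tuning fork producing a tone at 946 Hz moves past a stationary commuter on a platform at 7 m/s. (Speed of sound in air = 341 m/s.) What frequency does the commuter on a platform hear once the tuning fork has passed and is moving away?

927 Hz

Receding: f₂ = f · v/(v + v_s) = 946 × 341/348 ≈ 927 Hz.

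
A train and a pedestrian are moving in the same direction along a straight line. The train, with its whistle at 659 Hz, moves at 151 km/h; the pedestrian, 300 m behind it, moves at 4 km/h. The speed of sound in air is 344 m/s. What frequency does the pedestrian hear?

589 Hz

151 km/h = 41.94 m/s; 4 km/h = 1.111 m/s.
The pedestrian is behind, so the train is moving away from it while the pedestrian is moving toward the train.
Both move, so f' = f · (v + v_o)/(v + v_s).
f' = 659 × (344 + 1.111)/(344 + 41.94) = 659 × 345.11/385.94 ≈ 589 Hz.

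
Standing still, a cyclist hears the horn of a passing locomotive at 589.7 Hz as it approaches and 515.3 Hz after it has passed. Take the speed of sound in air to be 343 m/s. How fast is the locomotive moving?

f₁/f₂ = (v + v_s)/(v − v_s), so v_s = v · (f₁ − f₂)/(f₁ + f₂).
v_s = 343 × (589.7 − 515.3)/(589.7 + 515.3) = 343 × 74.4/1105.0 ≈ 23.1 m/s.

23.1 m/s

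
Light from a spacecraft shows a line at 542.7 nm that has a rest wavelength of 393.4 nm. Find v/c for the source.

λ'/λ₀ = 1.3795 > 1 (redshift), so the source is receding.
λ'/λ₀ = √((1 + β)/(1 − β)) for a receding source ⇒ β = (r² − 1)/(r² + 1) with r = λ'/λ₀.
β = (1.9031 − 1)/(1.9031 + 1) ≈ 0.311.

0.311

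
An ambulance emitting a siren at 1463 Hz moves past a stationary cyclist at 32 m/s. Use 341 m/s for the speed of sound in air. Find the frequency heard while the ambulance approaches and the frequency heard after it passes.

Approaching: f₁ = f · v/(v − v_s) = 1463 × 341/309 ≈ 1615 Hz.
Receding: f₂ = f · v/(v + v_s) = 1463 × 341/373 ≈ 1337 Hz.

1615 Hz approaching; 1337 Hz receding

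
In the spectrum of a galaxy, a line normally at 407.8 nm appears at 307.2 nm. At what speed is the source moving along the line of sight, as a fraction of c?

λ'/λ₀ = 0.7533 < 1 (blueshift), so the source is approaching.
λ'/λ₀ = √((1 − β)/(1 + β)) for an approaching source ⇒ β = (1 − r²)/(1 + r²) with r = λ'/λ₀.
β = (1 − 0.5675)/(1 + 0.5675) ≈ 0.276.

0.276c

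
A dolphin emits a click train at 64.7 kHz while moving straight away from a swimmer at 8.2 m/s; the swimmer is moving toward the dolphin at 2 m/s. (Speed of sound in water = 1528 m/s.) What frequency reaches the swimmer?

General Doppler shift: f' = f · (v + v_o)/(v + v_s).
f' = 64.7 × (1528 + 2)/(1528 + 8.2) = 64.7 × 1530/1536.2 ≈ 64.4 kHz.

64.4 kHz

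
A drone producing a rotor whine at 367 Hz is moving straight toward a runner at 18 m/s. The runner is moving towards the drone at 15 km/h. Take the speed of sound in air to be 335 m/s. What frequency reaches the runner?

393 Hz

15 km/h = 4.167 m/s.
General Doppler shift: f' = f · (v + v_o)/(v − v_s).
f' = 367 × (335 + 4.167)/(335 − 18) = 367 × 339.17/317 ≈ 393 Hz.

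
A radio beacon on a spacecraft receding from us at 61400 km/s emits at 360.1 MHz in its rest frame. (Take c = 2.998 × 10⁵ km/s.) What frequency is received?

β = v/c = 61400/299800 = 0.2048.
Relativistic Doppler for frequency: f' = f₀ · √((1 − β)/(1 + β)).
f' = 360.1 × √(0.7952/1.2048) = 360.1 × 0.81242 ≈ 292.6 MHz.

292.6 MHz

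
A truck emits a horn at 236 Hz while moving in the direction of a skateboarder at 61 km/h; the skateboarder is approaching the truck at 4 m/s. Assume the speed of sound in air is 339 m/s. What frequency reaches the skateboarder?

251 Hz

61 km/h = 16.94 m/s.
Both move, so f' = f · (v + v_o)/(v − v_s).
f' = 236 × (339 + 4)/(339 − 16.94) = 236 × 343/322.06 ≈ 251 Hz.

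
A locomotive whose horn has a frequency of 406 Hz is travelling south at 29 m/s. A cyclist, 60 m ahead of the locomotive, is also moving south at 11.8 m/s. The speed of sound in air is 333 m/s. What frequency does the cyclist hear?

The cyclist is ahead, so the locomotive is moving toward it while the cyclist is moving away from the locomotive.
Both move, so f' = f · (v − v_o)/(v − v_s).
f' = 406 × (333 − 11.8)/(333 − 29) = 406 × 321.2/304 ≈ 429 Hz.

429 Hz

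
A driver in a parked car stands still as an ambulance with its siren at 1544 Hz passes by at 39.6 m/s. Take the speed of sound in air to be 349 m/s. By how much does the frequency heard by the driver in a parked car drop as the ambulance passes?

Approaching: f₁ = f · v/(v − v_s) = 1544 × 349/309.4 ≈ 1742 Hz.
Receding: f₂ = f · v/(v + v_s) = 1544 × 349/388.6 ≈ 1387 Hz.
Drop: f₁ − f₂ = 2f·v·v_s/(v² − v_s²) = 2 × 1544 × 349 × 39.6/(349² − 39.6²) ≈ 355 Hz.

355 Hz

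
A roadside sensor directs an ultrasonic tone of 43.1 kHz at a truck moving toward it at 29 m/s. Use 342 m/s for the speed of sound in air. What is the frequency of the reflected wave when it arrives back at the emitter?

The truck first receives the wave as a moving observer: f₁ = f₀ · (v + u)/v = 43.1 × (342 + 29)/342 ≈ 46.8 kHz.
On reflection it acts as a source moving toward the stationary detector: f₂ = f₁ · v/(v − u) = 46.8 × 342/313 ≈ 51.1 kHz.

51.1 kHz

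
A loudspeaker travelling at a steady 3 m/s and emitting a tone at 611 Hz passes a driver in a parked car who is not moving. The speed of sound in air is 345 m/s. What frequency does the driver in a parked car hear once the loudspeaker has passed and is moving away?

606 Hz

Receding: f₂ = f · v/(v + v_s) = 611 × 345/348 ≈ 606 Hz.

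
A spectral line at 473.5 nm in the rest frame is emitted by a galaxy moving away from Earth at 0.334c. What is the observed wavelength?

670.1 nm

Relativistic Doppler for wavelength: λ' = λ₀ · √((1 + β)/(1 − β)).
λ' = 473.5 × √(1.3340/0.6660) = 473.5 × 1.41527 ≈ 670.1 nm.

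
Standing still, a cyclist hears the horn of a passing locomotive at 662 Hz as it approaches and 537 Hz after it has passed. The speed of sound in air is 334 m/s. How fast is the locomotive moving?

f₁/f₂ = (v + v_s)/(v − v_s), so v_s = v · (f₁ − f₂)/(f₁ + f₂).
v_s = 334 × (662 − 537)/(662 + 537) = 334 × 125/1199 ≈ 35 m/s.

35 m/s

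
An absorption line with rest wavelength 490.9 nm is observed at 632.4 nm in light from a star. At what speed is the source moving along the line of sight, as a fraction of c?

0.248c

λ'/λ₀ = 1.2882 > 1 (redshift), so the source is receding.
λ'/λ₀ = √((1 + β)/(1 − β)) for a receding source ⇒ β = (r² − 1)/(r² + 1) with r = λ'/λ₀.
β = (1.6596 − 1)/(1.6596 + 1) ≈ 0.248.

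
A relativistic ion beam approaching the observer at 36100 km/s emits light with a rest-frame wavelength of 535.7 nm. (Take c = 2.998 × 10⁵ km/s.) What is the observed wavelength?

β = v/c = 36100/299800 = 0.1204.
Relativistic Doppler for wavelength: λ' = λ₀ · √((1 − β)/(1 + β)).
λ' = 535.7 × √(0.8796/1.1204) = 535.7 × 0.88603 ≈ 474.6 nm.

474.6 nm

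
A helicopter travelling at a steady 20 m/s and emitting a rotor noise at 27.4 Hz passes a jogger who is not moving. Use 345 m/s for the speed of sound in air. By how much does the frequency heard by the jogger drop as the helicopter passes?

3.19 Hz

Approaching: f₁ = f · v/(v − v_s) = 27.4 × 345/325 ≈ 29.09 Hz.
Receding: f₂ = f · v/(v + v_s) = 27.4 × 345/365 ≈ 25.90 Hz.
Drop: f₁ − f₂ = 2f·v·v_s/(v² − v_s²) = 2 × 27.4 × 345 × 20/(345² − 20²) ≈ 3.19 Hz.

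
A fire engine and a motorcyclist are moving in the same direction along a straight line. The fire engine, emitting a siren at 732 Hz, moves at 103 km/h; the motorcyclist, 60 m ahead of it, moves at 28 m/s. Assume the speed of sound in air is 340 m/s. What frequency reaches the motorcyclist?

733 Hz

103 km/h = 28.61 m/s.
The motorcyclist is ahead, so the fire engine is moving toward it while the motorcyclist is moving away from the fire engine.
General Doppler shift: f' = f · (v − v_o)/(v − v_s).
f' = 732 × (340 − 28)/(340 − 28.61) = 732 × 312/311.39 ≈ 733 Hz.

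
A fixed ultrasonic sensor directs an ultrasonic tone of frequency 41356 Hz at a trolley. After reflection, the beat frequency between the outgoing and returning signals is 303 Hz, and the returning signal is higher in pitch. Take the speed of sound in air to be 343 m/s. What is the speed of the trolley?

Double Doppler shift off a moving reflector: f₂ = f₀ · (v + u)/(v − u) (u > 0 toward emitter).
Returning signal is higher, so f₂ = f₀ + Δf = 41356 + 303 = 41659 Hz.
Rearranging, u = v · (f₂ − f₀)/(f₂ + f₀) = 343 × 303/83015 ≈ 1.25 m/s.
So the trolley is moving at 1.25 m/s toward the emitter.

1.25 m/s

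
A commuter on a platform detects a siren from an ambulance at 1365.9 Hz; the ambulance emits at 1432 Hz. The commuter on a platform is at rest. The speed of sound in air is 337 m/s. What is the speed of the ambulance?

16.3 m/s

f' < f, so the ambulance is receding.
f' = f · v/(v + v_s) ⇒ v_s = v · |1 − f/f'|.
v_s = 337 × |1 − 1432/1365.9| = 337 × 0.04839 ≈ 16.3 m/s.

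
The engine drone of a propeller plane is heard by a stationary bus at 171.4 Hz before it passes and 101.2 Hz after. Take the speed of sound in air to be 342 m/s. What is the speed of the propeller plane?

f₁/f₂ = (v + v_s)/(v − v_s), so v_s = v · (f₁ − f₂)/(f₁ + f₂).
v_s = 342 × (171.4 − 101.2)/(171.4 + 101.2) = 342 × 70.2/272.6 ≈ 88 m/s.

88 m/s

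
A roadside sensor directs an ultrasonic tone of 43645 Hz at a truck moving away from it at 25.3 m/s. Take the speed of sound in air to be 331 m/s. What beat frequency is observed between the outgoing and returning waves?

The truck first receives the wave as a moving observer: f₁ = f₀ · (v − u)/v = 43645 × (331 − 25.3)/331 ≈ 40309 Hz.
On reflection it acts as a source moving away from the stationary detector: f₂ = f₁ · v/(v + u) = 40309 × 331/356.3 ≈ 37447 Hz.
Beat frequency: |f₂ − f₀| = 2u·f₀/(v + u) = 2 × 25.3 × 43645/356.3 ≈ 6198 Hz.

6198 Hz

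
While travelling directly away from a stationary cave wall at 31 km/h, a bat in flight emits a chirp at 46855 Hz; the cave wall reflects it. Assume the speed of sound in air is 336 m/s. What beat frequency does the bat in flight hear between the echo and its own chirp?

31 km/h = 8.611 m/s.
The cave wall receives the sound from a moving source: f₁ = f₀ · v/(v + v_e) = 46855 × 336/344.61 ≈ 45684 Hz.
On the return leg the bat in flight is a moving observer: f₂ = f₁ · (v − v_e)/v = 45684 × 327.39/336 ≈ 44513 Hz.
Equivalently f₂ = f₀ · (v − v_e)/(v + v_e).
Beat against the emitted tone: |f₂ − f₀| = 2v_e·f₀/(v + v_e) = 2 × 8.611 × 46855/344.61 ≈ 2342 Hz.

2342 Hz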